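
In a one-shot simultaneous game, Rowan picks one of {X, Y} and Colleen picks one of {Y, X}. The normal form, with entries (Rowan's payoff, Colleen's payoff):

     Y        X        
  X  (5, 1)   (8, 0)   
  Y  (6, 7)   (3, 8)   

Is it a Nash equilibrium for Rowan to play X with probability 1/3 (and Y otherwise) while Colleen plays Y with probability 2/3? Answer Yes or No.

Given Rowan's mix p = 1/3, Colleen's payoff from Y is 5 but from X is 16/3. Colleen strictly prefers X, so Colleen would not mix.
So the proposed profile is not a Nash equilibrium.

No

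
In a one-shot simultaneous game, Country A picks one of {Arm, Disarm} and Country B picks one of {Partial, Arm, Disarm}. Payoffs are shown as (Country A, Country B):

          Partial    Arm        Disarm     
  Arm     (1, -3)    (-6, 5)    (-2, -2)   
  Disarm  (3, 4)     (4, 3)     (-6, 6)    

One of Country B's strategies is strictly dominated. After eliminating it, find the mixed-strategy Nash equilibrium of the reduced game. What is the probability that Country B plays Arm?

q = 2/7

Country B's strategy Partial is strictly dominated by Disarm: -2 > -3 and 6 > 4. Eliminate Partial.
For Country A to be willing to mix, Country A must be indifferent between Arm and Disarm, which pins down Country B's mix.
  Country A's payoff to Arm: q·(-6) + (1−q)·(-2) = -4q - 2
  Country A's payoff to Disarm: q·4 + (1−q)·(-6) = 10q - 6
  -4q - 2 = 10q - 6  ⇒  -14q = -4  ⇒  q = 2/7.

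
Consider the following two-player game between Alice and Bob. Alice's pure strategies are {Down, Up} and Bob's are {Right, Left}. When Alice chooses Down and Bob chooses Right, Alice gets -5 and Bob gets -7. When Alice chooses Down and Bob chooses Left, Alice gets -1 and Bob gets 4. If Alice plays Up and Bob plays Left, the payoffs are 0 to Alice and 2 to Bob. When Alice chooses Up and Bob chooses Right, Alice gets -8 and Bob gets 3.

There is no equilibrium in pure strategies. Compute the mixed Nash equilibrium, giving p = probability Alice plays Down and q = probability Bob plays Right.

Alice's mix must leave Bob indifferent between Right and Left.
  Bob's payoff to Right: p·(-7) + (1−p)·3 = -10p + 3
  Bob's payoff to Left: p·4 + (1−p)·2 = 2p + 2
  -10p + 3 = 2p + 2  ⇒  -12p = -1  ⇒  p = 1/12.
Set Alice's expected payoff from Down equal to that from Up:
  Alice's payoff to Down: q·(-5) + (1−q)·(-1) = -4q - 1
  Alice's payoff to Up: q·(-8) + (1−q)·0 = -8q
  -4q - 1 = -8q  ⇒  4q = 1  ⇒  q = 1/4.

p = 1/12, q = 1/4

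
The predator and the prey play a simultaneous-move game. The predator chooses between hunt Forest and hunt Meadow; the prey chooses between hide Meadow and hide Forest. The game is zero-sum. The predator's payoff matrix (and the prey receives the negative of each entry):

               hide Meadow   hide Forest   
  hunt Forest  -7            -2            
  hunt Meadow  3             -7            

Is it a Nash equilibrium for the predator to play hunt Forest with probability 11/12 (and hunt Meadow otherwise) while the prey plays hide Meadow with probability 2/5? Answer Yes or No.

No

Given the predator's mix p = 11/12, the prey's payoff from hide Meadow is 37/6 but from hide Forest is 29/12. The prey strictly prefers hide Meadow, so the prey would not mix.
So the proposed profile is not a Nash equilibrium.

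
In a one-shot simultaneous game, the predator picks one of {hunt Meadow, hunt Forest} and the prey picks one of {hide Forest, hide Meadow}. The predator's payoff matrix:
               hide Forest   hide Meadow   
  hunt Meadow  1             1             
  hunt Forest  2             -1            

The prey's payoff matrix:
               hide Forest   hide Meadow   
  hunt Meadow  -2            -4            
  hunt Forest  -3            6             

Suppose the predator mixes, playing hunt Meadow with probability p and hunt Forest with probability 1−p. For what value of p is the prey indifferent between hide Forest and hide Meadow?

For the prey to be willing to mix, the prey must be indifferent between hide Forest and hide Meadow, which pins down the predator's mix.
  the prey's payoff from hide Forest: p·(-2) + (1−p)·(-3) = p - 3
  the prey's payoff from hide Meadow: p·(-4) + (1−p)·6 = -10p + 6
  p - 3 = -10p + 6  ⇒  11p = 9  ⇒  p = 9/11.

p = 9/11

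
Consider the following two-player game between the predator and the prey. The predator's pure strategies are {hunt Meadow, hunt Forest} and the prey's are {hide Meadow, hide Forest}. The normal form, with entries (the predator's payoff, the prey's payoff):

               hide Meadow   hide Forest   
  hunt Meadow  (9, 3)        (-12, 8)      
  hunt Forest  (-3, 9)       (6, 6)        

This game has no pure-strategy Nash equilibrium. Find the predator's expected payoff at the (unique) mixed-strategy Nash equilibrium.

The predator's indifference between hunt Meadow and hunt Forest determines the prey's mixing probability q:
  the predator's expected payoff from hunt Meadow: q·9 + (1−q)·(-12) = 21q - 12
  the predator's expected payoff from hunt Forest: q·(-3) + (1−q)·6 = -9q + 6
  21q - 12 = -9q + 6  ⇒  30q = 18  ⇒  q = 3/5.
At equilibrium the predator is indifferent across rows, so the predator's payoff equals the payoff from hunt Meadow: (3/5)·9 + (2/5)·(-12) = 3/5.

3/5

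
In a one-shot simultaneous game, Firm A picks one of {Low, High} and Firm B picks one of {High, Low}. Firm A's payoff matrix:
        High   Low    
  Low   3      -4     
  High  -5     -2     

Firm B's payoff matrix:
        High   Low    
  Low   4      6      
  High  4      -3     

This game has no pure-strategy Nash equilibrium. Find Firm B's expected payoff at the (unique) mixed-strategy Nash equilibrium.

4

Set Firm B's expected payoff from High equal to that from Low:
  Firm B's expected payoff from High: p·4 + (1−p)·4 = 4
  Firm B's expected payoff from Low: p·6 + (1−p)·(-3) = 9p - 3
  4 = 9p - 3  ⇒  -9p = -7  ⇒  p = 7/9.
At equilibrium Firm B is indifferent across columns, so Firm B's payoff equals the payoff from High: (7/9)·4 + (2/9)·4 = 4.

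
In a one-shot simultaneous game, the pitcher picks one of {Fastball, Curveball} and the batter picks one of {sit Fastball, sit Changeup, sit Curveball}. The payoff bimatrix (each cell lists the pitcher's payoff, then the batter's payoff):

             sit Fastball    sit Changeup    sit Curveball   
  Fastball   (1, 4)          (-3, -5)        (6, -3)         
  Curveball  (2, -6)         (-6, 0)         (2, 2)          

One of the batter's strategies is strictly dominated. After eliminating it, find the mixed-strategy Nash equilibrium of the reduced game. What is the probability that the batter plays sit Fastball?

q = 4/5

The batter's strategy sit Changeup is strictly dominated by sit Curveball: -3 > -5 and 2 > 0. Eliminate sit Changeup.
In a mixed equilibrium the pitcher is indifferent between Fastball and Curveball; this condition fixes q.
  the pitcher's expected payoff from Fastball: q·1 + (1−q)·6 = -5q + 6
  the pitcher's expected payoff from Curveball: q·2 + (1−q)·2 = 2
  -5q + 6 = 2  ⇒  -5q = -4  ⇒  q = 4/5.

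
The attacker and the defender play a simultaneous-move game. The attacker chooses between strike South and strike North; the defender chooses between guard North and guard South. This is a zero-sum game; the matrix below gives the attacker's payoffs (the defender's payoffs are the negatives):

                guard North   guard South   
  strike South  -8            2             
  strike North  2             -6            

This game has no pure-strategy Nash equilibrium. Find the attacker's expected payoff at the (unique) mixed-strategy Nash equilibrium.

-22/9

The defender's mix must leave the attacker indifferent between strike South and strike North.
  the attacker's expected payoff from strike South: q·(-8) + (1−q)·2 = -10q + 2
  the attacker's expected payoff from strike North: q·2 + (1−q)·(-6) = 8q - 6
  -10q + 2 = 8q - 6  ⇒  -18q = -8  ⇒  q = 4/9.
At equilibrium the attacker is indifferent across rows, so the attacker's payoff equals the payoff from strike South: (4/9)·(-8) + (5/9)·2 = -22/9.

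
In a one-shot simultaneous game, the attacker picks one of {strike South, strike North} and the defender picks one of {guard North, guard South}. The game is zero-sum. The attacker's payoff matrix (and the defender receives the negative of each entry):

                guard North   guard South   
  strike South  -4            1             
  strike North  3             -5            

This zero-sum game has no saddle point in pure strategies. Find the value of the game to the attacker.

v = -17/13

Set the attacker's expected payoff from strike South equal to that from strike North:
  the attacker's payoff from strike South: q·(-4) + (1−q)·1 = -5q + 1
  the attacker's payoff from strike North: q·3 + (1−q)·(-5) = 8q - 5
  -5q + 1 = 8q - 5  ⇒  -13q = -6  ⇒  q = 6/13.
The value is the attacker's expected payoff against this mix (using strike South): (6/13)·(-4) + (7/13)·1 = -17/13.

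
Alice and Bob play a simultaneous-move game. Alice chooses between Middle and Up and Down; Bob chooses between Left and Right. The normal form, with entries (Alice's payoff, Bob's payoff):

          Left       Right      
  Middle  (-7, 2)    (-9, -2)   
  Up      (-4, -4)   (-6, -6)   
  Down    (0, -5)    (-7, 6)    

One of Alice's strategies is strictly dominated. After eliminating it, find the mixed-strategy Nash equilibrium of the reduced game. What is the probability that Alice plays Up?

Alice's strategy Middle is strictly dominated by Up: -4 > -7 and -6 > -9. Eliminate Middle.
In a mixed equilibrium Bob is indifferent between Left and Right; this condition fixes p.
  Bob's payoff to Left: p·(-4) + (1−p)·(-5) = p - 5
  Bob's payoff to Right: p·(-6) + (1−p)·6 = -12p + 6
  p - 5 = -12p + 6  ⇒  13p = 11  ⇒  p = 11/13.

p = 11/13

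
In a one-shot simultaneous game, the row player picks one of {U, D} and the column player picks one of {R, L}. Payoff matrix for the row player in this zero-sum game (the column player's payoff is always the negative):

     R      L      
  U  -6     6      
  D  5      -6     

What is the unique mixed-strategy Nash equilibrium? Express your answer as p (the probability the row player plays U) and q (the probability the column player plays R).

p = 11/23, q = 12/23

In a mixed equilibrium the column player is indifferent between R and L; this condition fixes p.
  the column player's expected payoff from R: p·6 + (1−p)·(-5) = 11p - 5
  the column player's expected payoff from L: p·(-6) + (1−p)·6 = -12p + 6
  11p - 5 = -12p + 6  ⇒  23p = 11  ⇒  p = 11/23.
For the row player to be willing to mix, the row player must be indifferent between U and D, which pins down the column player's mix.
  the row player's payoff to U: q·(-6) + (1−q)·6 = -12q + 6
  the row player's payoff to D: q·5 + (1−q)·(-6) = 11q - 6
  -12q + 6 = 11q - 6  ⇒  -23q = -12  ⇒  q = 12/23.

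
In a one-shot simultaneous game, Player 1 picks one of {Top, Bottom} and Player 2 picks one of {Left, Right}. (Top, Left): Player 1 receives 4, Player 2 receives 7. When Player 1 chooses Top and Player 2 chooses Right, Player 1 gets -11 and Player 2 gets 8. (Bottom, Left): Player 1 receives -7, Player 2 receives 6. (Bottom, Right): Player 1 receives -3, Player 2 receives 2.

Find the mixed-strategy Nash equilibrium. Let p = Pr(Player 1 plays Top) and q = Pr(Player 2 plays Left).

p = 4/5, q = 8/19

Player 2's indifference between Left and Right determines Player 1's mixing probability p:
  Player 2's payoff from Left: p·7 + (1−p)·6 = p + 6
  Player 2's payoff from Right: p·8 + (1−p)·2 = 6p + 2
  p + 6 = 6p + 2  ⇒  -5p = -4  ⇒  p = 4/5.
For Player 1 to be willing to mix, Player 1 must be indifferent between Top and Bottom, which pins down Player 2's mix.
  Player 1's expected payoff from Top: q·4 + (1−q)·(-11) = 15q - 11
  Player 1's expected payoff from Bottom: q·(-7) + (1−q)·(-3) = -4q - 3
  15q - 11 = -4q - 3  ⇒  19q = 8  ⇒  q = 8/19.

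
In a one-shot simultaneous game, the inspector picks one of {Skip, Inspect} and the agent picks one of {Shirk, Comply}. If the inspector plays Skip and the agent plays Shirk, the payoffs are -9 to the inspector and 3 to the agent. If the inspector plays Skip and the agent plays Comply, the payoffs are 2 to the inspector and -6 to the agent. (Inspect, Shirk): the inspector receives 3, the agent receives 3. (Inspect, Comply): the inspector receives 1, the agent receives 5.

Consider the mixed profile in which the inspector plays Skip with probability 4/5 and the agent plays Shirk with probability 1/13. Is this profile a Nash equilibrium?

Given the inspector's mix p = 4/5, the agent's payoff from Shirk is 3 but from Comply is -19/5. The agent strictly prefers Shirk, so the agent would not mix.
So the proposed profile is not a Nash equilibrium.

No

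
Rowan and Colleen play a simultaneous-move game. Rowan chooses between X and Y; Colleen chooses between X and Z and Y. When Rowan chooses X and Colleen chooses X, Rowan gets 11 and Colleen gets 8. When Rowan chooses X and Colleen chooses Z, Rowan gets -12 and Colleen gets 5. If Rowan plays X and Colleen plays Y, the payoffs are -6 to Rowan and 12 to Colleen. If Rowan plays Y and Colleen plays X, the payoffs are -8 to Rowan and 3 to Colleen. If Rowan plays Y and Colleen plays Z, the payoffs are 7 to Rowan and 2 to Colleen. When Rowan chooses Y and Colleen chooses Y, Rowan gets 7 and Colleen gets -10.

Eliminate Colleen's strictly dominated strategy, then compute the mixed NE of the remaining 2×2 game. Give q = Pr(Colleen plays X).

Colleen's strategy Z is strictly dominated by X: 8 > 5 and 3 > 2. Eliminate Z.
Colleen's mix must leave Rowan indifferent between X and Y.
  Rowan's payoff to X: q·11 + (1−q)·(-6) = 17q - 6
  Rowan's payoff to Y: q·(-8) + (1−q)·7 = -15q + 7
  17q - 6 = -15q + 7  ⇒  32q = 13  ⇒  q = 13/32.

q = 13/32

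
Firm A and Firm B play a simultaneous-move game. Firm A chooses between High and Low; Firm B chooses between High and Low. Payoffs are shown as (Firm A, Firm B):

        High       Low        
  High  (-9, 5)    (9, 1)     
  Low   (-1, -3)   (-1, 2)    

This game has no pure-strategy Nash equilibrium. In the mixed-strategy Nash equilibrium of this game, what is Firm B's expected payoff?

For Firm B to be willing to mix, Firm B must be indifferent between High and Low, which pins down Firm A's mix.
  Firm B's expected payoff from High: p·5 + (1−p)·(-3) = 8p - 3
  Firm B's expected payoff from Low: p·1 + (1−p)·2 = -p + 2
  8p - 3 = -p + 2  ⇒  9p = 5  ⇒  p = 5/9.
At equilibrium Firm B is indifferent across columns, so Firm B's payoff equals the payoff from High: (5/9)·5 + (4/9)·(-3) = 13/9.

13/9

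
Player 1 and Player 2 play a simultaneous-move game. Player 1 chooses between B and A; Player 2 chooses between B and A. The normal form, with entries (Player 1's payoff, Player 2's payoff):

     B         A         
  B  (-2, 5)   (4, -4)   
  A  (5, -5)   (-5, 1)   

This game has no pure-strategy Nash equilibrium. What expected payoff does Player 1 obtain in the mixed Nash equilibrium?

For Player 1 to be willing to mix, Player 1 must be indifferent between B and A, which pins down Player 2's mix.
  Player 1's payoff to B: q·(-2) + (1−q)·4 = -6q + 4
  Player 1's payoff to A: q·5 + (1−q)·(-5) = 10q - 5
  -6q + 4 = 10q - 5  ⇒  -16q = -9  ⇒  q = 9/16.
At equilibrium Player 1 is indifferent across rows, so Player 1's payoff equals the payoff from B: (9/16)·(-2) + (7/16)·4 = 5/8.

5/8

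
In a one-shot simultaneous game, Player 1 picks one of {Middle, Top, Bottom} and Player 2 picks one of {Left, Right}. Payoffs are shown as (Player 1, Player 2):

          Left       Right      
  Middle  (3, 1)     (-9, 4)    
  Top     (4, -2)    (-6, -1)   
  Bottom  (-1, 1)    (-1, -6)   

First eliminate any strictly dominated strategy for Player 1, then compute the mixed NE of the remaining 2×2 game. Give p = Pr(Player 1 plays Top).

Player 1's strategy Middle is strictly dominated by Top: 4 > 3 and -6 > -9. Eliminate Middle.
Player 1's mix must leave Player 2 indifferent between Left and Right.
  Player 2's payoff from Left: p·(-2) + (1−p)·1 = -3p + 1
  Player 2's payoff from Right: p·(-1) + (1−p)·(-6) = 5p - 6
  -3p + 1 = 5p - 6  ⇒  -8p = -7  ⇒  p = 7/8.

p = 7/8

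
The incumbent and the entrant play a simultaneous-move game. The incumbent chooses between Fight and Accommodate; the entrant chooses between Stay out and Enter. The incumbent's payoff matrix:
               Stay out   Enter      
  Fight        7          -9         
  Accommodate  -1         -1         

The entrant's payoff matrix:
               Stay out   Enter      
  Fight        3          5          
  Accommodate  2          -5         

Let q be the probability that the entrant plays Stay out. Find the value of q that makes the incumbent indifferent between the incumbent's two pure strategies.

q = 1/2

Set the incumbent's expected payoff from Fight equal to that from Accommodate:
  the incumbent's payoff to Fight: q·7 + (1−q)·(-9) = 16q - 9
  the incumbent's payoff to Accommodate: q·(-1) + (1−q)·(-1) = -1
  16q - 9 = -1  ⇒  16q = 8  ⇒  q = 1/2.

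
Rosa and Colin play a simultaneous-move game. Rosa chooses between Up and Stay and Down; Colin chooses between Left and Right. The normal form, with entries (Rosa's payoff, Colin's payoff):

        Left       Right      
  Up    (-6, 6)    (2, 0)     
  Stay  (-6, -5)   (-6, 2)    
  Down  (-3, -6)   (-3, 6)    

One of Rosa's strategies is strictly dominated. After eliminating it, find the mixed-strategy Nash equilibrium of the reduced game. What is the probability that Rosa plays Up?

p = 2/3

Rosa's strategy Stay is strictly dominated by Down: -3 > -6 and -3 > -6. Eliminate Stay.
In a mixed equilibrium Colin is indifferent between Left and Right; this condition fixes p.
  Colin's payoff from Left: p·6 + (1−p)·(-6) = 12p - 6
  Colin's payoff from Right: p·0 + (1−p)·6 = -6p + 6
  12p - 6 = -6p + 6  ⇒  18p = 12  ⇒  p = 2/3.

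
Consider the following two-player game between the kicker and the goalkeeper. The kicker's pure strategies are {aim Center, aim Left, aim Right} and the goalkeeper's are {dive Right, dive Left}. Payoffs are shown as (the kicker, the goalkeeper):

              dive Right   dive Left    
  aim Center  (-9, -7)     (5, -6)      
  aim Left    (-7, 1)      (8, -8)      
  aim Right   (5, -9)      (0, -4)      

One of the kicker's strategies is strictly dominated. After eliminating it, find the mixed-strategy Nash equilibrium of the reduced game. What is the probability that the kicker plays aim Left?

The kicker's strategy aim Center is strictly dominated by aim Left: -7 > -9 and 8 > 5. Eliminate aim Center.
The goalkeeper's indifference between dive Right and dive Left determines the kicker's mixing probability p:
  the goalkeeper's payoff from dive Right: p·1 + (1−p)·(-9) = 10p - 9
  the goalkeeper's payoff from dive Left: p·(-8) + (1−p)·(-4) = -4p - 4
  10p - 9 = -4p - 4  ⇒  14p = 5  ⇒  p = 5/14.

p = 5/14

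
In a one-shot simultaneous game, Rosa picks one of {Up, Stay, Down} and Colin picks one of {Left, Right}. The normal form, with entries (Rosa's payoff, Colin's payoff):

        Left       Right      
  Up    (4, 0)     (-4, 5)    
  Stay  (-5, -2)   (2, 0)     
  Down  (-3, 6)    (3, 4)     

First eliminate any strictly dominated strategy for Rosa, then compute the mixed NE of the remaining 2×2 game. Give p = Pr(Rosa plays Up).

Rosa's strategy Stay is strictly dominated by Down: -3 > -5 and 3 > 2. Eliminate Stay.
Set Colin's expected payoff from Left equal to that from Right:
  Colin's expected payoff from Left: p·0 + (1−p)·6 = -6p + 6
  Colin's expected payoff from Right: p·5 + (1−p)·4 = p + 4
  -6p + 6 = p + 4  ⇒  -7p = -2  ⇒  p = 2/7.

p = 2/7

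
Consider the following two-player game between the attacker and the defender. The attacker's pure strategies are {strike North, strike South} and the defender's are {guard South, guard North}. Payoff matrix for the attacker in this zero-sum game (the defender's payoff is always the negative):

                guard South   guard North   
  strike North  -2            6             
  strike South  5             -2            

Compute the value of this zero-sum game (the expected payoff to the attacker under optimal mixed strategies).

In a mixed equilibrium the attacker is indifferent between strike North and strike South; this condition fixes q.
  the attacker's expected payoff from strike North: q·(-2) + (1−q)·6 = -8q + 6
  the attacker's expected payoff from strike South: q·5 + (1−q)·(-2) = 7q - 2
  -8q + 6 = 7q - 2  ⇒  -15q = -8  ⇒  q = 8/15.
The value is the attacker's expected payoff against this mix (using strike North): (8/15)·(-2) + (7/15)·6 = 26/15.

v = 26/15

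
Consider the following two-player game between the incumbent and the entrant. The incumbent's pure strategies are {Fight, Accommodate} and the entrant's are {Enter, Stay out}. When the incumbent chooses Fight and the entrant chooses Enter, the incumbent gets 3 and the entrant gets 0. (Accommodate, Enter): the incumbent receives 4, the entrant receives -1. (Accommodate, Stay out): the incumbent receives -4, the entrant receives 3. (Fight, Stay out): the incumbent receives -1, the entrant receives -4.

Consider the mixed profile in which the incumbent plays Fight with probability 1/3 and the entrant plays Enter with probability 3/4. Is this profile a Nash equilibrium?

Given the incumbent's mix p = 1/3, the entrant's payoff from Enter is -2/3 but from Stay out is 2/3. The entrant strictly prefers Stay out, so the entrant would not mix.
So the proposed profile is not a Nash equilibrium.

No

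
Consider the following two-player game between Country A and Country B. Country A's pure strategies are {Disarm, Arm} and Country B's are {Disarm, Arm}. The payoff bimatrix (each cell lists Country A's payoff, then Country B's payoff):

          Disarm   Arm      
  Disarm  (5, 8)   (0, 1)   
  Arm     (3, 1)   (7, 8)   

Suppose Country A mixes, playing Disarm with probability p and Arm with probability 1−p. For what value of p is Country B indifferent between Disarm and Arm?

p = 1/2

In a mixed equilibrium Country B is indifferent between Disarm and Arm; this condition fixes p.
  Country B's expected payoff from Disarm: p·8 + (1−p)·1 = 7p + 1
  Country B's expected payoff from Arm: p·1 + (1−p)·8 = -7p + 8
  7p + 1 = -7p + 8  ⇒  14p = 7  ⇒  p = 1/2.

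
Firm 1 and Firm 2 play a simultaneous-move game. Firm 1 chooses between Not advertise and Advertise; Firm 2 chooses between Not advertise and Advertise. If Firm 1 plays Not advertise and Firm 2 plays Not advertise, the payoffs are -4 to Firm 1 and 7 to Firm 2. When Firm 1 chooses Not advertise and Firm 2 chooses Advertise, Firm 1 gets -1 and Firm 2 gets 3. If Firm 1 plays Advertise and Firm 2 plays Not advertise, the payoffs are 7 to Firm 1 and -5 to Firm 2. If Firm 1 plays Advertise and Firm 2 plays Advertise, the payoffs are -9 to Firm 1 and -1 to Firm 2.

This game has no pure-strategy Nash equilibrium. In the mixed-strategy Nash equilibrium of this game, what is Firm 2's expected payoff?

1

Firm 1's mix must leave Firm 2 indifferent between Not advertise and Advertise.
  Firm 2's payoff to Not advertise: p·7 + (1−p)·(-5) = 12p - 5
  Firm 2's payoff to Advertise: p·3 + (1−p)·(-1) = 4p - 1
  12p - 5 = 4p - 1  ⇒  8p = 4  ⇒  p = 1/2.
At equilibrium Firm 2 is indifferent across columns, so Firm 2's payoff equals the payoff from Not advertise: (1/2)·7 + (1/2)·(-5) = 1.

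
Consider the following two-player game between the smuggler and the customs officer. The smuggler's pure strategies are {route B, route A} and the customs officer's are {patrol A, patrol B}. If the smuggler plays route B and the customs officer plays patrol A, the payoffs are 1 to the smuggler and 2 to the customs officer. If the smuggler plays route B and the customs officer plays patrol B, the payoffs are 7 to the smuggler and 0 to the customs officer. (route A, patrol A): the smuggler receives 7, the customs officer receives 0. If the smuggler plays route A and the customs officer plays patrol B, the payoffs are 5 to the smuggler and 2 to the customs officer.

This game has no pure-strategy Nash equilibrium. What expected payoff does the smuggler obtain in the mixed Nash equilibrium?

11/2

In a mixed equilibrium the smuggler is indifferent between route B and route A; this condition fixes q.
  the smuggler's payoff to route B: q·1 + (1−q)·7 = -6q + 7
  the smuggler's payoff to route A: q·7 + (1−q)·5 = 2q + 5
  -6q + 7 = 2q + 5  ⇒  -8q = -2  ⇒  q = 1/4.
At equilibrium the smuggler is indifferent across rows, so the smuggler's payoff equals the payoff from route B: (1/4)·1 + (3/4)·7 = 11/2.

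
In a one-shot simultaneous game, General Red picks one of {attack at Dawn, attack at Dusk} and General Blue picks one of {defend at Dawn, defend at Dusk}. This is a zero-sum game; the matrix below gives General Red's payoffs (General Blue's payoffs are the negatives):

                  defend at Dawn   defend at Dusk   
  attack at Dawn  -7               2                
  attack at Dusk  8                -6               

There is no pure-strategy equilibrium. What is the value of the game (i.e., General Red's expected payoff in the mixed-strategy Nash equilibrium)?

General Blue's mix must leave General Red indifferent between attack at Dawn and attack at Dusk.
  General Red's expected payoff from attack at Dawn: q·(-7) + (1−q)·2 = -9q + 2
  General Red's expected payoff from attack at Dusk: q·8 + (1−q)·(-6) = 14q - 6
  -9q + 2 = 14q - 6  ⇒  -23q = -8  ⇒  q = 8/23.
The value is General Red's expected payoff against this mix (using attack at Dawn): (8/23)·(-7) + (15/23)·2 = -26/23.

v = -26/23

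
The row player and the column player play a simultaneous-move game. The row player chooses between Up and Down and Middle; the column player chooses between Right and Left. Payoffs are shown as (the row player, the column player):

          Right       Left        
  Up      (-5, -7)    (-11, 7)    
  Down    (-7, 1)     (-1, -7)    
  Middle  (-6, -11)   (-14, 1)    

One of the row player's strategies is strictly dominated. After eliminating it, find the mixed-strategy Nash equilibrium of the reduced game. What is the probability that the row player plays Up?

The row player's strategy Middle is strictly dominated by Up: -5 > -6 and -11 > -14. Eliminate Middle.
The column player's indifference between Right and Left determines the row player's mixing probability p:
  the column player's payoff from Right: p·(-7) + (1−p)·1 = -8p + 1
  the column player's payoff from Left: p·7 + (1−p)·(-7) = 14p - 7
  -8p + 1 = 14p - 7  ⇒  -22p = -8  ⇒  p = 4/11.

p = 4/11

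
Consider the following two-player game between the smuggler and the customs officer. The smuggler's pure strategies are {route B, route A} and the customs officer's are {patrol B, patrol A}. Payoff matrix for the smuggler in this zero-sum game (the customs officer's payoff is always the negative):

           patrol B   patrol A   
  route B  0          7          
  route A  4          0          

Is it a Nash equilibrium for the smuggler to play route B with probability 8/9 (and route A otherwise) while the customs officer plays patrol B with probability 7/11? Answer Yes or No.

No

Given the smuggler's mix p = 8/9, the customs officer's payoff from patrol B is -4/9 but from patrol A is -56/9. The customs officer strictly prefers patrol B, so the customs officer would not mix.
So the proposed profile is not a Nash equilibrium.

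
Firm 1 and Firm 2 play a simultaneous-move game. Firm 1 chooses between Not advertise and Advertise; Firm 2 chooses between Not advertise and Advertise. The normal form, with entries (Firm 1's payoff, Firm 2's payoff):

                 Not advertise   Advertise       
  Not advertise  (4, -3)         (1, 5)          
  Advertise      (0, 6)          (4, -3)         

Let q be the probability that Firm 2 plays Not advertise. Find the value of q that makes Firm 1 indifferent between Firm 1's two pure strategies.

Firm 1's indifference between Not advertise and Advertise determines Firm 2's mixing probability q:
  Firm 1's payoff from Not advertise: q·4 + (1−q)·1 = 3q + 1
  Firm 1's payoff from Advertise: q·0 + (1−q)·4 = -4q + 4
  3q + 1 = -4q + 4  ⇒  7q = 3  ⇒  q = 3/7.

q = 3/7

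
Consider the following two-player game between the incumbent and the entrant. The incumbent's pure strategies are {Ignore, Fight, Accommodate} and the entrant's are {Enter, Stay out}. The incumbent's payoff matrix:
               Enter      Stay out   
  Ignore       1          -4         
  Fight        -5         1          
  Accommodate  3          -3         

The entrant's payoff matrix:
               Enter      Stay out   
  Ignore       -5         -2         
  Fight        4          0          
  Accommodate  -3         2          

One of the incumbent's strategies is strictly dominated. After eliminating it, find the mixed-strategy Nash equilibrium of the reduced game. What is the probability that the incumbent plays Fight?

The incumbent's strategy Ignore is strictly dominated by Accommodate: 3 > 1 and -3 > -4. Eliminate Ignore.
The entrant's indifference between Enter and Stay out determines the incumbent's mixing probability p:
  the entrant's payoff from Enter: p·4 + (1−p)·(-3) = 7p - 3
  the entrant's payoff from Stay out: p·0 + (1−p)·2 = -2p + 2
  7p - 3 = -2p + 2  ⇒  9p = 5  ⇒  p = 5/9.

p = 5/9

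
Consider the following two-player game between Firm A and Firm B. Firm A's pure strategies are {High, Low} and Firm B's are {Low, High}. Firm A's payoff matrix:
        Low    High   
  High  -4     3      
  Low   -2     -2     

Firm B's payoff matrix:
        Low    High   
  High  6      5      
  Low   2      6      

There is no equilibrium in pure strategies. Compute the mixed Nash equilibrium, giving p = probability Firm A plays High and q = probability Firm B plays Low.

p = 4/5, q = 5/7

Set Firm B's expected payoff from Low equal to that from High:
  Firm B's payoff from Low: p·6 + (1−p)·2 = 4p + 2
  Firm B's payoff from High: p·5 + (1−p)·6 = -p + 6
  4p + 2 = -p + 6  ⇒  5p = 4  ⇒  p = 4/5.
Firm B's mix must leave Firm A indifferent between High and Low.
  Firm A's payoff from High: q·(-4) + (1−q)·3 = -7q + 3
  Firm A's payoff from Low: q·(-2) + (1−q)·(-2) = -2
  -7q + 3 = -2  ⇒  -7q = -5  ⇒  q = 5/7.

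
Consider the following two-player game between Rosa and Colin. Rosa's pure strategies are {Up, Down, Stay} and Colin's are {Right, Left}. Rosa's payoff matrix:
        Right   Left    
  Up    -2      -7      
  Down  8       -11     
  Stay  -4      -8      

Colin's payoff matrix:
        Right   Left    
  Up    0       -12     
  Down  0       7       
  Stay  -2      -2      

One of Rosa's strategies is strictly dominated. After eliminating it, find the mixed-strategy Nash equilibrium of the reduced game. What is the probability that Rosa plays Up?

Rosa's strategy Stay is strictly dominated by Up: -2 > -4 and -7 > -8. Eliminate Stay.
For Colin to be willing to mix, Colin must be indifferent between Right and Left, which pins down Rosa's mix.
  Colin's payoff from Right: p·0 + (1−p)·0 = 0
  Colin's payoff from Left: p·(-12) + (1−p)·7 = -19p + 7
  0 = -19p + 7  ⇒  19p = 7  ⇒  p = 7/19.

p = 7/19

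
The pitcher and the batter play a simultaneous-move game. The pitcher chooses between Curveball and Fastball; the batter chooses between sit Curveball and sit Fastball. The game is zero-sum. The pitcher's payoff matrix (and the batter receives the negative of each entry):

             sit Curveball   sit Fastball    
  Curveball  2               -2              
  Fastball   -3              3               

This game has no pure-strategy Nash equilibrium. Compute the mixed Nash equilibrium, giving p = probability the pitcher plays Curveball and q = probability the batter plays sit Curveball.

Set the batter's expected payoff from sit Curveball equal to that from sit Fastball:
  the batter's payoff to sit Curveball: p·(-2) + (1−p)·3 = -5p + 3
  the batter's payoff to sit Fastball: p·2 + (1−p)·(-3) = 5p - 3
  -5p + 3 = 5p - 3  ⇒  -10p = -6  ⇒  p = 3/5.
The batter's mix must leave the pitcher indifferent between Curveball and Fastball.
  the pitcher's payoff from Curveball: q·2 + (1−q)·(-2) = 4q - 2
  the pitcher's payoff from Fastball: q·(-3) + (1−q)·3 = -6q + 3
  4q - 2 = -6q + 3  ⇒  10q = 5  ⇒  q = 1/2.

p = 3/5, q = 1/2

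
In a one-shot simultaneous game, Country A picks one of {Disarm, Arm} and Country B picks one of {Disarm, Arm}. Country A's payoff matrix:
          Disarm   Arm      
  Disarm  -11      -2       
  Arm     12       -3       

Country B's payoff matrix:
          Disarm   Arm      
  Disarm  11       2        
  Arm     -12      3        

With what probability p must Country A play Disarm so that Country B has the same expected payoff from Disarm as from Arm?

p = 5/8

Set Country B's expected payoff from Disarm equal to that from Arm:
  Country B's payoff to Disarm: p·11 + (1−p)·(-12) = 23p - 12
  Country B's payoff to Arm: p·2 + (1−p)·3 = -p + 3
  23p - 12 = -p + 3  ⇒  24p = 15  ⇒  p = 5/8.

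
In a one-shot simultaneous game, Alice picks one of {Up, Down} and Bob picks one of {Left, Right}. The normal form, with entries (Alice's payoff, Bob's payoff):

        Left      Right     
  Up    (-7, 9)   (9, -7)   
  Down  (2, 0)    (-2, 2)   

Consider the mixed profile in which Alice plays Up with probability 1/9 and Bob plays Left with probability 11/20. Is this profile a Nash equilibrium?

Yes

Check Bob's indifference given Alice's mix p = 1/9:
  payoff from Left = 1; payoff from Right = 1 — equal.
Check Alice's indifference given Bob's mix q = 11/20:
  payoff from Up = 1/5; payoff from Down = 1/5 — equal.
Both players are indifferent, so neither can profitably deviate.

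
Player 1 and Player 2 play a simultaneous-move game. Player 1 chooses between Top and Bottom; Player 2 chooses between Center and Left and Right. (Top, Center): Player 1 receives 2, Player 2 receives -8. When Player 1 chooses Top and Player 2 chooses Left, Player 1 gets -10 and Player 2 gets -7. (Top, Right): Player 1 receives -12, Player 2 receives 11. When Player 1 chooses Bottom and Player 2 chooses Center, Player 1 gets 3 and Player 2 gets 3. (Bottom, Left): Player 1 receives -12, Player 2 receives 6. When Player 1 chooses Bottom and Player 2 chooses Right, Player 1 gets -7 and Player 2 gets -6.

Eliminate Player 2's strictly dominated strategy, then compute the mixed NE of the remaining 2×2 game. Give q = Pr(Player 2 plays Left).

Player 2's strategy Center is strictly dominated by Left: -7 > -8 and 6 > 3. Eliminate Center.
Player 1's indifference between Top and Bottom determines Player 2's mixing probability q:
  Player 1's payoff from Top: q·(-10) + (1−q)·(-12) = 2q - 12
  Player 1's payoff from Bottom: q·(-12) + (1−q)·(-7) = -5q - 7
  2q - 12 = -5q - 7  ⇒  7q = 5  ⇒  q = 5/7.

q = 5/7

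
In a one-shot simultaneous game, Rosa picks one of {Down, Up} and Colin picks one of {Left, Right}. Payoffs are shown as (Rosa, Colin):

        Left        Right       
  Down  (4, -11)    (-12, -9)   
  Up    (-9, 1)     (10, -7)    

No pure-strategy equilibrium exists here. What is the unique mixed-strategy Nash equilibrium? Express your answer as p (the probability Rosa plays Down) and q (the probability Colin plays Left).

p = 4/5, q = 22/35

In a mixed equilibrium Colin is indifferent between Left and Right; this condition fixes p.
  Colin's payoff from Left: p·(-11) + (1−p)·1 = -12p + 1
  Colin's payoff from Right: p·(-9) + (1−p)·(-7) = -2p - 7
  -12p + 1 = -2p - 7  ⇒  -10p = -8  ⇒  p = 4/5.
In a mixed equilibrium Rosa is indifferent between Down and Up; this condition fixes q.
  Rosa's payoff to Down: q·4 + (1−q)·(-12) = 16q - 12
  Rosa's payoff to Up: q·(-9) + (1−q)·10 = -19q + 10
  16q - 12 = -19q + 10  ⇒  35q = 22  ⇒  q = 22/35.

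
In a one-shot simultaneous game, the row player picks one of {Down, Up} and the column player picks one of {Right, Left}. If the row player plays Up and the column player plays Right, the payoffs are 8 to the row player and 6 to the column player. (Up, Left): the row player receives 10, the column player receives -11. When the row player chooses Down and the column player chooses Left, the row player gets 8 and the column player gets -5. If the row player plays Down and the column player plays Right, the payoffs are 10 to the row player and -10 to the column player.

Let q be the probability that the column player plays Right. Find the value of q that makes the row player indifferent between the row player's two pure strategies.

q = 1/2

The column player's mix must leave the row player indifferent between Down and Up.
  the row player's payoff from Down: q·10 + (1−q)·8 = 2q + 8
  the row player's payoff from Up: q·8 + (1−q)·10 = -2q + 10
  2q + 8 = -2q + 10  ⇒  4q = 2  ⇒  q = 1/2.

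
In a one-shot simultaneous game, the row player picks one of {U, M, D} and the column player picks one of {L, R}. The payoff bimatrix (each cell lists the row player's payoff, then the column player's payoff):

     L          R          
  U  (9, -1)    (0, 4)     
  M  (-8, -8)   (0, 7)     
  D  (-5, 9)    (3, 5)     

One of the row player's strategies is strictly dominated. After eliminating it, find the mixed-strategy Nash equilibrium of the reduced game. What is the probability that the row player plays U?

p = 4/9

The row player's strategy M is strictly dominated by D: -5 > -8 and 3 > 0. Eliminate M.
The row player's mix must leave the column player indifferent between L and R.
  the column player's payoff from L: p·(-1) + (1−p)·9 = -10p + 9
  the column player's payoff from R: p·4 + (1−p)·5 = -p + 5
  -10p + 9 = -p + 5  ⇒  -9p = -4  ⇒  p = 4/9.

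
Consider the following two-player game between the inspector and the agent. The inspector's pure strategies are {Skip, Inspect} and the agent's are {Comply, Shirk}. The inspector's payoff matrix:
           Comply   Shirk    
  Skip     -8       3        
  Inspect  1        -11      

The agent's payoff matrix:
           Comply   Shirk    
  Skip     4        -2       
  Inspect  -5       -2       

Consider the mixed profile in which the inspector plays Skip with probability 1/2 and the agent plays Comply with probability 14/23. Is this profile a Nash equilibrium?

No

Given the inspector's mix p = 1/2, the agent's payoff from Comply is -1/2 but from Shirk is -2. The agent strictly prefers Comply, so the agent would not mix.
So the proposed profile is not a Nash equilibrium.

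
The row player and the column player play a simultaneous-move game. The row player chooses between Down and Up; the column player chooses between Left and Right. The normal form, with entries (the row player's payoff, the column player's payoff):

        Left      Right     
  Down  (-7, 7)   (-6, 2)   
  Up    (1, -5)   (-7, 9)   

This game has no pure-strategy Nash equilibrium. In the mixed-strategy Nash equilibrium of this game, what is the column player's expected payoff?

In a mixed equilibrium the column player is indifferent between Left and Right; this condition fixes p.
  the column player's payoff to Left: p·7 + (1−p)·(-5) = 12p - 5
  the column player's payoff to Right: p·2 + (1−p)·9 = -7p + 9
  12p - 5 = -7p + 9  ⇒  19p = 14  ⇒  p = 14/19.
At equilibrium the column player is indifferent across columns, so the column player's payoff equals the payoff from Left: (14/19)·7 + (5/19)·(-5) = 73/19.

73/19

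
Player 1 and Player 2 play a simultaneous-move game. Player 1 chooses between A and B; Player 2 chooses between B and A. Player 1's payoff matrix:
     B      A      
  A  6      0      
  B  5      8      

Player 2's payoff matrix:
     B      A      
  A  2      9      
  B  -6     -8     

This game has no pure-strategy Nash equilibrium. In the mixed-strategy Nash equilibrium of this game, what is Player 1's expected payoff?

16/3

For Player 1 to be willing to mix, Player 1 must be indifferent between A and B, which pins down Player 2's mix.
  Player 1's expected payoff from A: q·6 + (1−q)·0 = 6q
  Player 1's expected payoff from B: q·5 + (1−q)·8 = -3q + 8
  6q = -3q + 8  ⇒  9q = 8  ⇒  q = 8/9.
At equilibrium Player 1 is indifferent across rows, so Player 1's payoff equals the payoff from A: (8/9)·6 + (1/9)·0 = 16/3.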